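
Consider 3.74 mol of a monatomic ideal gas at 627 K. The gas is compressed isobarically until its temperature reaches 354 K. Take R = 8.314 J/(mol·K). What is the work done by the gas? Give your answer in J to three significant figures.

W ≈ -8490 J

Isobaric: W = P ΔV = nR ΔT.
W = (3.74)(8.314)(354 − 627) = -8489 J.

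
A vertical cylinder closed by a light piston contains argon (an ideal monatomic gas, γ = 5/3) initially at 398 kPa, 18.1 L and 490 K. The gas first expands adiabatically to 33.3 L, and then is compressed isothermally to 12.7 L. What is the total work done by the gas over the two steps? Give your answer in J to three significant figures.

Step 1 (adiabatic): W = (P₁V₁ − P₂V₂)/(γ−1) = (7204 − 4798)/0.667 = 3609 J.
After step 1: P = 144.1 kPa, V = 33.3 L, T = 326.4 K.
Step 2 (isothermal): W = P₁V₁ ln(V₂/V₁) = (4798) ln(12.7/33.3) = -4625 J.
W_total = 3609 − 4625 = -1016 J.

W_total ≈ -1020 J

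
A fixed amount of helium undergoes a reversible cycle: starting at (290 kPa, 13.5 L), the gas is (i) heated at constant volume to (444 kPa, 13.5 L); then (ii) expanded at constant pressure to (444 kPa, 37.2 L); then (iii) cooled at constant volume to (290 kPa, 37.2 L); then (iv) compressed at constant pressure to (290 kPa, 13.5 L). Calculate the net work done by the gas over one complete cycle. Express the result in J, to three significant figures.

W_net ≈ 3650 J

Constant-volume legs do no work.
W(ii) = (444)(37.2 − 13.5) = 10523 J; W(iv) = (290)(13.5 − 37.2) = -6873 J.
W_net = 10523 − 6873 = 3650 J (the clockwise enclosed area).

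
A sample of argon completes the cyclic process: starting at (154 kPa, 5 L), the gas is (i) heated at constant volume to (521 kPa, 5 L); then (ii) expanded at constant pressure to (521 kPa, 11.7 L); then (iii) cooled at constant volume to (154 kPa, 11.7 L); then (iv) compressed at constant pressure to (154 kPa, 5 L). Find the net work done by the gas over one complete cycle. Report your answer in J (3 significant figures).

W_net ≈ 2460 J

Constant-volume legs do no work.
W(ii) = (521)(11.7 − 5) = 3491 J; W(iv) = (154)(5 − 11.7) = -1032 J.
W_net = 3491 − 1032 = 2459 J (the clockwise enclosed area).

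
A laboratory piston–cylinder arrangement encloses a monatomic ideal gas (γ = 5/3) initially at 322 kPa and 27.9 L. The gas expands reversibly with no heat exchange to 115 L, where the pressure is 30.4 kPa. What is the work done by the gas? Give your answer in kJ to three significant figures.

W ≈ 8.23 kJ

Adiabatic: W = (P₁V₁ − P₂V₂)/(γ − 1) with γ = 5/3.
P₁V₁ = 8984 J, P₂V₂ = 3496 J.
W = (8984 − 3496) / 0.6667 = 8232 J.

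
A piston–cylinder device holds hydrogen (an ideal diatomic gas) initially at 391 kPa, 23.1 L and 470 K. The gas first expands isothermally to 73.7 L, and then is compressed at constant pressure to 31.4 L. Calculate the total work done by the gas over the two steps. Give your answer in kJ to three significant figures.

W_total ≈ 5.29 kJ

Step 1 (isothermal): W = P₁V₁ ln(V₂/V₁) = (9032) ln(73.7/23.1) = 10479 J.
After step 1: P = 122.6 kPa, V = 73.7 L, T = 470 K.
Step 2 (isobaric): W = PΔV = (122.6 kPa)(31.4 − 73.7 L) = -5184 J.
W_total = 10479 − 5184 = 5295 J.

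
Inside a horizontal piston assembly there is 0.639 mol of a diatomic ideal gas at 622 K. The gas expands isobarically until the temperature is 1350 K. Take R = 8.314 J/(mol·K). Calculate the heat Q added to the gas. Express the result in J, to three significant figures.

Q ≈ 13500 J

Isobaric: W = nRΔT = (0.639)(8.314)(728) = 3868 J.
ΔU = nCᵥΔT with Cᵥ = 5R/2: ΔU = (0.639)(20.79)(728) = 9669 J.
Q = ΔU + W = 9669 + 3868 = 13537 J.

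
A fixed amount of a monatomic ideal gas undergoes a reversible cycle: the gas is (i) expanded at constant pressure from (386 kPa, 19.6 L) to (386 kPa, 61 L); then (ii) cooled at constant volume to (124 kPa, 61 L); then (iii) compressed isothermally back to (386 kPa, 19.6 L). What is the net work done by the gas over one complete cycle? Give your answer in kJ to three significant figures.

W_net ≈ 7.39 kJ

Leg (i): W = PΔV = (386)(61 − 19.6) = 15980 J.
Leg (ii): W = 0.
Leg (iii): W = PᵢVᵢ ln(V_f/Vᵢ) = (7564) ln(19.6/61) = -8588 J.
W_net = 15980 − 8588 = 7393 J.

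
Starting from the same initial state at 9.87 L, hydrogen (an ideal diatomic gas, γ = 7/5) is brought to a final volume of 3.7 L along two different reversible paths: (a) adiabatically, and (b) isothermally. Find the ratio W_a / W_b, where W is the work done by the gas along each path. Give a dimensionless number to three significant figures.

Path (a) adiabatic: W = P₁V₁(1 − (V₁/V₂)^(γ−1))/(γ−1) → W_a/(P₁V₁) = -1.202.
Path (b) isothermal: W = P₁V₁ ln(V₂/V₁) → W_b/(P₁V₁) = -0.9812.
W_a / W_b = -1.202 / -0.9812 = 1.225.

W_a / W_b ≈ 1.22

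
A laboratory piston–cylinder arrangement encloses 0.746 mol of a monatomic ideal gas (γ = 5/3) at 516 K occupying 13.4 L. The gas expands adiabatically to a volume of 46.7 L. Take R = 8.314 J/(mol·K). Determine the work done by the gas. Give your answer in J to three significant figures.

W ≈ 2710 J

Adiabatic: TV^(γ−1) = const with γ = 5/3.
T₂ = T₁ (V₁/V₂)^(γ−1) = 516 × (13.4/46.7)^0.667 = 516 × 0.435 = 224.5 K.
W_by = nCᵥ(T₁ − T₂) = (0.746)(12.47)(516 − 224.5) = 2712 J.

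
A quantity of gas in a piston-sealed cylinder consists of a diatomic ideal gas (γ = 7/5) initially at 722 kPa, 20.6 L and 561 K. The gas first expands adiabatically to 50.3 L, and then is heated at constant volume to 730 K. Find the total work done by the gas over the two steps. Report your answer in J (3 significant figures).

W_total ≈ 11200 J

Step 1 (adiabatic): W = (P₁V₁ − P₂V₂)/(γ−1) = (14873 − 10407)/0.4 = 11166 J.
Step 2 (isochoric): W = 0 (constant volume).
W_total = 11166 + 0 = 11166 J.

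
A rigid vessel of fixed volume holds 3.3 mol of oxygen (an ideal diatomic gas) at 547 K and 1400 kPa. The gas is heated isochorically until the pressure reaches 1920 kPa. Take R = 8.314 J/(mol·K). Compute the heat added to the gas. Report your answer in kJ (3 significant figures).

Q ≈ 13.9 kJ

Constant volume ⇒ W = 0, so Q = ΔU = nCᵥΔT with Cᵥ = 5R/2 = 20.79 J/(mol·K).
At constant V, T₂/T₁ = P₂/P₁ ⇒ ΔT = T₁(P₂/P₁ − 1) = 547·(1920/1400 − 1) = 203.2 K.
ΔU = (3.3)(20.79)(203.2) = 13936 J.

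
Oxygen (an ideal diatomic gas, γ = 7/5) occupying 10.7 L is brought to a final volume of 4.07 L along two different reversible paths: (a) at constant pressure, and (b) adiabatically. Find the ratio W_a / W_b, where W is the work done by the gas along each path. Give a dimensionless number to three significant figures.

Path (a) isobaric: W = P₁(V₂ − V₁) → W_a/(P₁V₁) = -0.6196.
Path (b) adiabatic: W = P₁V₁(1 − (V₁/V₂)^(γ−1))/(γ−1) → W_b/(P₁V₁) = -1.18.
W_a / W_b = -0.6196 / -1.18 = 0.5251.

W_a / W_b ≈ 0.525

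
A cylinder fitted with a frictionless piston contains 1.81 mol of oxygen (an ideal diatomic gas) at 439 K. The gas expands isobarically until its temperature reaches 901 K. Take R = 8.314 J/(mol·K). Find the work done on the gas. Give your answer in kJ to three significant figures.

Isobaric: W = P ΔV = nR ΔT.
W = (1.81)(8.314)(901 − 439) = 6952 J.
Work on gas = −W_by = -6952 J.

W ≈ -6.95 kJ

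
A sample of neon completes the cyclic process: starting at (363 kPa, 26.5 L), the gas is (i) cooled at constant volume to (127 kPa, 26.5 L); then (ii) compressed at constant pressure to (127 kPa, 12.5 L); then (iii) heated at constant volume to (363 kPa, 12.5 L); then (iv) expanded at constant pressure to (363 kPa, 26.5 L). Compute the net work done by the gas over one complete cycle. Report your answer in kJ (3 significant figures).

Constant-volume legs do no work.
W(ii) = (127)(12.5 − 26.5) = -1778 J; W(iv) = (363)(26.5 − 12.5) = 5082 J.
W_net = -1778 + 5082 = 3304 J (the clockwise enclosed area).

W_net ≈ 3.30 kJ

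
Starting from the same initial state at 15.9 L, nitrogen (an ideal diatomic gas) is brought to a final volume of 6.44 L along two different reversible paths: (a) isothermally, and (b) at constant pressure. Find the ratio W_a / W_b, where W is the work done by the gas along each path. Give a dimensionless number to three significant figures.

Path (a) isothermal: W = P₁V₁ ln(V₂/V₁) → W_a/(P₁V₁) = -0.9038.
Path (b) isobaric: W = P₁(V₂ − V₁) → W_b/(P₁V₁) = -0.595.
W_a / W_b = -0.9038 / -0.595 = 1.519.

W_a / W_b ≈ 1.52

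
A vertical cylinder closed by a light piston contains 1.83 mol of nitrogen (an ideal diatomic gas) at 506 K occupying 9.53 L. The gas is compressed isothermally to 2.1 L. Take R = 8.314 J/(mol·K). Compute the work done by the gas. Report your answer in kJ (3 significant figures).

W ≈ -11.6 kJ

Isothermal: W = nRT ln(V₂/V₁).
W = (1.83)(8.314)(506) × ln(2.1/9.53)
  = 7699 × -1.513
W_by_gas = -11644 J.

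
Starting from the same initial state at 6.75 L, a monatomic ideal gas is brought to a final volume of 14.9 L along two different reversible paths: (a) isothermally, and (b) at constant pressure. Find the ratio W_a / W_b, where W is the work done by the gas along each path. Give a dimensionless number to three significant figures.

Path (a) isothermal: W = P₁V₁ ln(V₂/V₁) → W_a/(P₁V₁) = 0.7918.
Path (b) isobaric: W = P₁(V₂ − V₁) → W_b/(P₁V₁) = 1.207.
W_a / W_b = 0.7918 / 1.207 = 0.6558.

W_a / W_b ≈ 0.656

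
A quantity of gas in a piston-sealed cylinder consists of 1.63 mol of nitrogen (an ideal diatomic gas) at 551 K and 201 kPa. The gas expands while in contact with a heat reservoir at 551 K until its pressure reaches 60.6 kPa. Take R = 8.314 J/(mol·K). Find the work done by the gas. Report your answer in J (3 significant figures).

Isothermal process: W = nRT ln(V₂/V₁) = nRT ln(P₁/P₂).
W = (1.63)(8.314)(551) × ln(201/60.6)
  = 7467 × ln(3.317) = 7467 × 1.199
W_by_gas = 8953 J.

W ≈ 8950 J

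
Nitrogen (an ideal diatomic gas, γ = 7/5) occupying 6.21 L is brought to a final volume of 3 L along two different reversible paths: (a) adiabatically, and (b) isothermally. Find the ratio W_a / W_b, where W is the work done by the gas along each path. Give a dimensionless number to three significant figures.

Path (a) adiabatic: W = P₁V₁(1 − (V₁/V₂)^(γ−1))/(γ−1) → W_a/(P₁V₁) = -0.8445.
Path (b) isothermal: W = P₁V₁ ln(V₂/V₁) → W_b/(P₁V₁) = -0.7275.
W_a / W_b = -0.8445 / -0.7275 = 1.161.

W_a / W_b ≈ 1.16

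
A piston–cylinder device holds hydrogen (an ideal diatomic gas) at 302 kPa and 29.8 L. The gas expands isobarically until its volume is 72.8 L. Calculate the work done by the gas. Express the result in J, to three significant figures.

W ≈ 13000 J

Isobaric: W = P ΔV.
W = (302 kPa)(72.8 − 29.8 L) = (302)(43) = 12986 J.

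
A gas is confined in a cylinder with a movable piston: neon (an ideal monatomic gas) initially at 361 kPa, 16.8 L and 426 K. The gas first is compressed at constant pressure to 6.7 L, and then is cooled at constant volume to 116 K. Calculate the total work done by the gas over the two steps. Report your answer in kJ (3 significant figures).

W_total ≈ -3.65 kJ

Step 1 (isobaric): W = PΔV = (361 kPa)(6.7 − 16.8 L) = -3646 J.
Step 2 (isochoric): W = 0 (constant volume).
W_total = -3646 + 0 = -3646 J.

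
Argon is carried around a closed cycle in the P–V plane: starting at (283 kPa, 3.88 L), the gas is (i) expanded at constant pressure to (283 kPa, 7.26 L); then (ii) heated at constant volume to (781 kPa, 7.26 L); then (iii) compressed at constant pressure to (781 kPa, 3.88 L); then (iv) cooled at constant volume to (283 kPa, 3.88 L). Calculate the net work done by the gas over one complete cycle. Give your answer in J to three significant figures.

W_net ≈ -1680 J

Constant-volume legs do no work.
W(i) = (283)(7.26 − 3.88) = 956.5 J; W(iii) = (781)(3.88 − 7.26) = -2640 J.
W_net = 956.5 − 2640 = -1683 J (the counter-clockwise enclosed area).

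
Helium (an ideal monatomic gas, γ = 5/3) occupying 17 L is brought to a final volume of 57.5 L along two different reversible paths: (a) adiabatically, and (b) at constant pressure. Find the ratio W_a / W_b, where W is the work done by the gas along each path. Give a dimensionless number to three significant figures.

Path (a) adiabatic: W = P₁V₁(1 − (V₁/V₂)^(γ−1))/(γ−1) → W_a/(P₁V₁) = 0.8343.
Path (b) isobaric: W = P₁(V₂ − V₁) → W_b/(P₁V₁) = 2.382.
W_a / W_b = 0.8343 / 2.382 = 0.3502.

W_a / W_b ≈ 0.350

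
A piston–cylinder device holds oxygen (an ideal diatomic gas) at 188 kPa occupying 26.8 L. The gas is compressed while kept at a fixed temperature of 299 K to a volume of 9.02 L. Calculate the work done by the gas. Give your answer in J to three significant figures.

Isothermal: W = nRT ln(V₂/V₁) = P₁V₁ ln(V₂/V₁).
P₁V₁ = (188 kPa)(26.8 L) = 5038 J.
W = 5038 × ln(9.02/26.8) = 5038 × -1.089
W_by_gas = -5487 J.

W ≈ -5490 J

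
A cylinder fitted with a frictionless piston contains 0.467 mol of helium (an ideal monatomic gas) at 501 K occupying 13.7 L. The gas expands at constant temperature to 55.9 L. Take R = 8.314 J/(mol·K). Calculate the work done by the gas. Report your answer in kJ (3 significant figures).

Isothermal: W = nRT ln(V₂/V₁).
W = (0.467)(8.314)(501) × ln(55.9/13.7)
  = 1945 × 1.406
W_by_gas = 2735 J.

W ≈ 2.74 kJ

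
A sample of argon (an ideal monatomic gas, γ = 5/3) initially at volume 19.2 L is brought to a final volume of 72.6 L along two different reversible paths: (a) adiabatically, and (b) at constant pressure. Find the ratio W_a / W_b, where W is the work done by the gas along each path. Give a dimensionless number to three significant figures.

W_a / W_b ≈ 0.317

Path (a) adiabatic: W = P₁V₁(1 − (V₁/V₂)^(γ−1))/(γ−1) → W_a/(P₁V₁) = 0.882.
Path (b) isobaric: W = P₁(V₂ − V₁) → W_b/(P₁V₁) = 2.781.
W_a / W_b = 0.882 / 2.781 = 0.3171.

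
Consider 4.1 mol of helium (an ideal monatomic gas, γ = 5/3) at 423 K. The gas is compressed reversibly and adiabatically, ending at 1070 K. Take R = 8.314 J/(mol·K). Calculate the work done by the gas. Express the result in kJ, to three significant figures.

W ≈ -33.1 kJ

Adiabatic ⇒ Q = 0, so W_by = −ΔU = nCᵥ(T₁ − T₂).
Cᵥ = 3R/2 = 12.47 J/(mol·K).
W = (4.1)(12.47)(423 − 1070) = -33082 J.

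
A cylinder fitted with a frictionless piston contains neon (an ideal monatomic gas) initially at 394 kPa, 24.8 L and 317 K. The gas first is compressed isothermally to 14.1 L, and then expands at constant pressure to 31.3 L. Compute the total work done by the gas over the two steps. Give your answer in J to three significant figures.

Step 1 (isothermal): W = P₁V₁ ln(V₂/V₁) = (9771) ln(14.1/24.8) = -5517 J.
After step 1: P = 693 kPa, V = 14.1 L, T = 317 K.
Step 2 (isobaric): W = PΔV = (693 kPa)(31.3 − 14.1 L) = 11919 J.
W_total = -5517 + 11919 = 6402 J.

W_total ≈ 6400 J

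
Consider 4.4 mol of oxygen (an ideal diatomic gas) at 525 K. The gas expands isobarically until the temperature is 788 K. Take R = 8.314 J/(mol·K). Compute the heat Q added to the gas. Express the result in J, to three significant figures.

Isobaric: W = nRΔT = (4.4)(8.314)(263) = 9621 J.
ΔU = nCᵥΔT with Cᵥ = 5R/2: ΔU = (4.4)(20.79)(263) = 24052 J.
Q = ΔU + W = 24052 + 9621 = 33673 J.

Q ≈ 33700 J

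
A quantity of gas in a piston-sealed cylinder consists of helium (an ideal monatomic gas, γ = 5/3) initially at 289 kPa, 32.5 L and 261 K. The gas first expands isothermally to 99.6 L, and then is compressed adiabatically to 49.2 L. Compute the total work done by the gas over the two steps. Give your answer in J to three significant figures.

W_total ≈ 2060 J

Step 1 (isothermal): W = P₁V₁ ln(V₂/V₁) = (9392) ln(99.6/32.5) = 10519 J.
After step 1: P = 94.3 kPa, V = 99.6 L, T = 261 K.
Step 2 (adiabatic): W = (P₁V₁ − P₂V₂)/(γ−1) = (9392 − 15031)/0.667 = -8457 J.
W_total = 10519 − 8457 = 2062 J.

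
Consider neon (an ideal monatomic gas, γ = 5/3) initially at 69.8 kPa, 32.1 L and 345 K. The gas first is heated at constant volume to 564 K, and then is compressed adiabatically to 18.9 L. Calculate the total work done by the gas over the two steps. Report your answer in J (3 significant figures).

Step 1 (isochoric): W = 0 (constant volume).
After step 1: P = 114.1 kPa (V unchanged).
Step 2 (adiabatic): W = (P₁V₁ − P₂V₂)/(γ−1) = (3663 − 5214)/0.667 = -2327 J.
W_total = 0 − 2327 = -2327 J.

W_total ≈ -2330 J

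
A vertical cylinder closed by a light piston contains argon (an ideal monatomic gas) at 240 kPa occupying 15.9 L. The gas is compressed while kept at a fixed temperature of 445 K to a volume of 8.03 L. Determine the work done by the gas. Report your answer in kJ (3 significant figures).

W ≈ -2.61 kJ

Isothermal: W = nRT ln(V₂/V₁) = P₁V₁ ln(V₂/V₁).
P₁V₁ = (240 kPa)(15.9 L) = 3816 J.
W = 3816 × ln(8.03/15.9) = 3816 × -0.6831
W_by_gas = -2607 J.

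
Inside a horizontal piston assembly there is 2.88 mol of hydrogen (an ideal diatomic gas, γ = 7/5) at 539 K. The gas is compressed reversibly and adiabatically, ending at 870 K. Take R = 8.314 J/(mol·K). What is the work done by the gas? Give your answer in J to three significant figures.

W ≈ -19800 J

Adiabatic ⇒ Q = 0, so W_by = −ΔU = nCᵥ(T₁ − T₂).
Cᵥ = 5R/2 = 20.79 J/(mol·K).
W = (2.88)(20.79)(539 − 870) = -19814 J.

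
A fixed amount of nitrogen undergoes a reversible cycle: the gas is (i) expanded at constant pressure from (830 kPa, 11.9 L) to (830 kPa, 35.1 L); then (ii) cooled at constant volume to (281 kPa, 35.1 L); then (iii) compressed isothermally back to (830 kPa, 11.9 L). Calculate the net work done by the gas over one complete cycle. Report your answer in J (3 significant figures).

W_net ≈ 8590 J

Leg (i): W = PΔV = (830)(35.1 − 11.9) = 19256 J.
Leg (ii): W = 0.
Leg (iii): W = PᵢVᵢ ln(V_f/Vᵢ) = (9863) ln(11.9/35.1) = -10669 J.
W_net = 19256 − 10669 = 8587 J.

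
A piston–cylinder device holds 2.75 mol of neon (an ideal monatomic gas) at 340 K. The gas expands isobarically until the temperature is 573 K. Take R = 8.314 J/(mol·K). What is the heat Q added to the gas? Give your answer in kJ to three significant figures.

Q ≈ 13.3 kJ

Isobaric: W = nRΔT = (2.75)(8.314)(233) = 5327 J.
ΔU = nCᵥΔT with Cᵥ = 3R/2: ΔU = (2.75)(12.47)(233) = 7991 J.
Q = ΔU + W = 7991 + 5327 = 13318 J.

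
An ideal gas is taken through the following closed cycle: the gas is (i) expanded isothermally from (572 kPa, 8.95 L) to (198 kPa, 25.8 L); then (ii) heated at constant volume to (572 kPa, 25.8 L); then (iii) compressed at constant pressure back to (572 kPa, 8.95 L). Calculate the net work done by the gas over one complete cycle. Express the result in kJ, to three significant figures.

W_net ≈ -4.22 kJ

Leg (i): W = PᵢVᵢ ln(V_f/Vᵢ) = (5119) ln(25.8/8.95) = 5420 J.
Leg (ii): W = 0.
Leg (iii): W = PΔV = (572)(8.95 − 25.8) = -9638 J.
W_net = 5420 − 9638 = -4218 J.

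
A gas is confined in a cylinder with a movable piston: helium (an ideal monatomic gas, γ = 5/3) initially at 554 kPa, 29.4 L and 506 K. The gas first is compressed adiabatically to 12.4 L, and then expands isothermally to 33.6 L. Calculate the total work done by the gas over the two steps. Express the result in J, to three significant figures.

Step 1 (adiabatic): W = (P₁V₁ − P₂V₂)/(γ−1) = (16288 − 28961)/0.667 = -19009 J.
After step 1: P = 2336 kPa, V = 12.4 L, T = 899.7 K.
Step 2 (isothermal): W = P₁V₁ ln(V₂/V₁) = (28961) ln(33.6/12.4) = 28869 J.
W_total = -19009 + 28869 = 9859 J.

W_total ≈ 9860 J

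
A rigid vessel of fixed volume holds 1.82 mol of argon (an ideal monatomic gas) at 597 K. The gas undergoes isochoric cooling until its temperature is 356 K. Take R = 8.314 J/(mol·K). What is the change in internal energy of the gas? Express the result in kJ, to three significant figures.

Constant volume ⇒ W = 0, so Q = ΔU = nCᵥΔT with Cᵥ = 3R/2 = 12.47 J/(mol·K).
ΔU = (1.82)(12.47)(356 − 597) = -5470 J.

ΔU ≈ -5.47 kJ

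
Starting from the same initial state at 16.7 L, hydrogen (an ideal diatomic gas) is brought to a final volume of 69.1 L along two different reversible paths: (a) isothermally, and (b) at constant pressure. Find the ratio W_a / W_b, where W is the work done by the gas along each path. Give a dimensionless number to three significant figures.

Path (a) isothermal: W = P₁V₁ ln(V₂/V₁) → W_a/(P₁V₁) = 1.42.
Path (b) isobaric: W = P₁(V₂ − V₁) → W_b/(P₁V₁) = 3.138.
W_a / W_b = 1.42 / 3.138 = 0.4526.

W_a / W_b ≈ 0.453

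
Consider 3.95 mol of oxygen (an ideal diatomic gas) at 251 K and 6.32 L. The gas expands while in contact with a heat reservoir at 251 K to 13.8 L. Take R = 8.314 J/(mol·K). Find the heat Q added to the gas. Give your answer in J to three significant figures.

Q ≈ 6440 J

Isothermal ⇒ ΔU = 0, so Q = W = nRT ln(V₂/V₁).
Q = (3.95)(8.314)(251) ln(13.8/6.32) = 8243 × 0.7809 = 6437 J.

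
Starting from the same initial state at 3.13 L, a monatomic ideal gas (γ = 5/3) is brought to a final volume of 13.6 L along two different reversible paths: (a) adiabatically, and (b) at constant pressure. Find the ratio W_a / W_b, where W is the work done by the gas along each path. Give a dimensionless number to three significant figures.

W_a / W_b ≈ 0.280

Path (a) adiabatic: W = P₁V₁(1 − (V₁/V₂)^(γ−1))/(γ−1) → W_a/(P₁V₁) = 0.9367.
Path (b) isobaric: W = P₁(V₂ − V₁) → W_b/(P₁V₁) = 3.345.
W_a / W_b = 0.9367 / 3.345 = 0.28.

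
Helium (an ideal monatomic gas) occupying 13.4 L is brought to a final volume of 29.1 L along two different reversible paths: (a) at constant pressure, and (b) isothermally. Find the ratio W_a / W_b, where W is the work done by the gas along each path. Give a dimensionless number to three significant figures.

W_a / W_b ≈ 1.51

Path (a) isobaric: W = P₁(V₂ − V₁) → W_a/(P₁V₁) = 1.172.
Path (b) isothermal: W = P₁V₁ ln(V₂/V₁) → W_b/(P₁V₁) = 0.7755.
W_a / W_b = 1.172 / 0.7755 = 1.511.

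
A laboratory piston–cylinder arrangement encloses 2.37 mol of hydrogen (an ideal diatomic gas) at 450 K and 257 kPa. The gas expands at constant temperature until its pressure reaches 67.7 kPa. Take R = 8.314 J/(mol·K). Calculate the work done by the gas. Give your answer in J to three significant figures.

Isothermal process: W = nRT ln(V₂/V₁) = nRT ln(P₁/P₂).
W = (2.37)(8.314)(450) × ln(257/67.7)
  = 8867 × ln(3.796) = 8867 × 1.334
W_by_gas = 11828 J.

W ≈ 11800 J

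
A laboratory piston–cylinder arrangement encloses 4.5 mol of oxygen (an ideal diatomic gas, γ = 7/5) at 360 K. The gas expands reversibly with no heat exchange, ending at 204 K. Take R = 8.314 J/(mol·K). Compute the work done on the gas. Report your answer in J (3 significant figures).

Adiabatic ⇒ Q = 0, so W_by = −ΔU = nCᵥ(T₁ − T₂).
Cᵥ = 5R/2 = 20.79 J/(mol·K).
W = (4.5)(20.79)(360 − 204) = 14591 J.
Work on gas = −W_by = -14591 J.

W ≈ -14600 J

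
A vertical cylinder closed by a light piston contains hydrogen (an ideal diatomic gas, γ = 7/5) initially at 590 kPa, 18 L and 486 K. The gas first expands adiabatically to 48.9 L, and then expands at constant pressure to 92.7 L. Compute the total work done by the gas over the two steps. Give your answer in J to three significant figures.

W_total ≈ 15100 J

Step 1 (adiabatic): W = (P₁V₁ − P₂V₂)/(γ−1) = (10620 − 7120)/0.4 = 8749 J.
After step 1: P = 145.6 kPa, V = 48.9 L, T = 325.9 K.
Step 2 (isobaric): W = PΔV = (145.6 kPa)(92.7 − 48.9 L) = 6378 J.
W_total = 8749 + 6378 = 15127 J.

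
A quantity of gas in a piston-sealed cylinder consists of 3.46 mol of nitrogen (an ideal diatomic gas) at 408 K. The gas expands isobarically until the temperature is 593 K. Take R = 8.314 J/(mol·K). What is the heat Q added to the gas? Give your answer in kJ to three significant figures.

Q ≈ 18.6 kJ

Isobaric: W = nRΔT = (3.46)(8.314)(185) = 5322 J.
ΔU = nCᵥΔT with Cᵥ = 5R/2: ΔU = (3.46)(20.79)(185) = 13304 J.
Q = ΔU + W = 13304 + 5322 = 18626 J.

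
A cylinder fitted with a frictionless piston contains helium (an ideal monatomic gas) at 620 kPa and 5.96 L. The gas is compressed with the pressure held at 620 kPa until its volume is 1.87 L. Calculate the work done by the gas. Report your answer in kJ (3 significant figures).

W ≈ -2.54 kJ

Isobaric: W = P ΔV.
W = (620 kPa)(1.87 − 5.96 L) = (620)(-4.09) = -2536 J.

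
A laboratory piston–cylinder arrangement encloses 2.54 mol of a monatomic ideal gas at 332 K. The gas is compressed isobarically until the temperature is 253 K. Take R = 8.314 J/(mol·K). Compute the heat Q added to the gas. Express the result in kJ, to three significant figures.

Isobaric: W = nRΔT = (2.54)(8.314)(-79) = -1668 J.
ΔU = nCᵥΔT with Cᵥ = 3R/2: ΔU = (2.54)(12.47)(-79) = -2502 J.
Q = ΔU + W = -2502 − 1668 = -4171 J.

Q ≈ -4.17 kJ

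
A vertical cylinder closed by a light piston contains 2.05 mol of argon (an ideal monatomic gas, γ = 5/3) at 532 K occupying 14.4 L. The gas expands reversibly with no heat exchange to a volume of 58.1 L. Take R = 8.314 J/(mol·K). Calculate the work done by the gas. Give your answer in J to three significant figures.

Adiabatic: TV^(γ−1) = const with γ = 5/3.
T₂ = T₁ (V₁/V₂)^(γ−1) = 532 × (14.4/58.1)^0.667 = 532 × 0.3946 = 209.9 K.
W_by = nCᵥ(T₁ − T₂) = (2.05)(12.47)(532 − 209.9) = 8234 J.

W ≈ 8230 J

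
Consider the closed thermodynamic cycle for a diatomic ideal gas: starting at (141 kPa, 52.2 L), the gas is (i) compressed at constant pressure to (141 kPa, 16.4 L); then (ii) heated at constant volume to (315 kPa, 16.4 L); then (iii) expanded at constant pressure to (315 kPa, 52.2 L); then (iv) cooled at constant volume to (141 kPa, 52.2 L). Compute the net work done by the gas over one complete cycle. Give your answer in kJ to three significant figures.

W_net ≈ 6.23 kJ

Constant-volume legs do no work.
W(i) = (141)(16.4 − 52.2) = -5048 J; W(iii) = (315)(52.2 − 16.4) = 11277 J.
W_net = -5048 + 11277 = 6229 J (the clockwise enclosed area).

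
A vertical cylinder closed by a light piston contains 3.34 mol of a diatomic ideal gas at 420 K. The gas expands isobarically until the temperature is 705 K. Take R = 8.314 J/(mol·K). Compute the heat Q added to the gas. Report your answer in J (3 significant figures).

Q ≈ 27700 J

Isobaric: W = nRΔT = (3.34)(8.314)(285) = 7914 J.
ΔU = nCᵥΔT with Cᵥ = 5R/2: ΔU = (3.34)(20.79)(285) = 19785 J.
Q = ΔU + W = 19785 + 7914 = 27699 J.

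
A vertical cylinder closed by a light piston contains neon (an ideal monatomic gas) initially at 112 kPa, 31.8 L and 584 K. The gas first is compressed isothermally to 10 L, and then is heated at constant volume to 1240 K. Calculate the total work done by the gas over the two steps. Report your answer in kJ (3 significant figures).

W_total ≈ -4.12 kJ

Step 1 (isothermal): W = P₁V₁ ln(V₂/V₁) = (3562) ln(10/31.8) = -4120 J.
Step 2 (isochoric): W = 0 (constant volume).
W_total = -4120 + 0 = -4120 J.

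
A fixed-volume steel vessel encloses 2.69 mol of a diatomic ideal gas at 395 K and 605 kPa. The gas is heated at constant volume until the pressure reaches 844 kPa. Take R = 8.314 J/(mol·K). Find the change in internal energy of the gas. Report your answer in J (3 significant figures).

ΔU ≈ 8720 J

Constant volume ⇒ W = 0, so Q = ΔU = nCᵥΔT with Cᵥ = 5R/2 = 20.79 J/(mol·K).
At constant V, T₂/T₁ = P₂/P₁ ⇒ ΔT = T₁(P₂/P₁ − 1) = 395·(844/605 − 1) = 156 K.
ΔU = (2.69)(20.79)(156) = 8725 J.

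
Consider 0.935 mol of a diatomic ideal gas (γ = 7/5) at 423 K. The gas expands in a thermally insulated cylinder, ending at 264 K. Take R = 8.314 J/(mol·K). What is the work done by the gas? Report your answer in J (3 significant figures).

Adiabatic ⇒ Q = 0, so W_by = −ΔU = nCᵥ(T₁ − T₂).
Cᵥ = 5R/2 = 20.79 J/(mol·K).
W = (0.935)(20.79)(423 − 264) = 3090 J.

W ≈ 3090 J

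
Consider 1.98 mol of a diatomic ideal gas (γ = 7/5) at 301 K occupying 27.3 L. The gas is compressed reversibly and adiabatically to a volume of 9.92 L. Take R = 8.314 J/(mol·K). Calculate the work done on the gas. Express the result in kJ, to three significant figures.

W ≈ 6.18 kJ

Adiabatic: TV^(γ−1) = const with γ = 7/5.
T₂ = T₁ (V₁/V₂)^(γ−1) = 301 × (27.3/9.92)^0.4 = 301 × 1.499 = 451.3 K.
W_by = nCᵥ(T₁ − T₂) = (1.98)(20.79)(301 − 451.3) = -6184 J.
Work on gas = −W_by = 6184 J.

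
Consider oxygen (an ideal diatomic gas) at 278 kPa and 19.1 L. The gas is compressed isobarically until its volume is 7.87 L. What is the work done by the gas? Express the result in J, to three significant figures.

W ≈ -3120 J

Isobaric: W = P ΔV.
W = (278 kPa)(7.87 − 19.1 L) = (278)(-11.23) = -3122 J.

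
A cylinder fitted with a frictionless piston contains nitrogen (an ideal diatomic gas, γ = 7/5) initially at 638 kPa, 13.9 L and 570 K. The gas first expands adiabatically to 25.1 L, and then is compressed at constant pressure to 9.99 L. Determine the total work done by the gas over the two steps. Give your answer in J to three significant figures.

W_total ≈ 453 J

Step 1 (adiabatic): W = (P₁V₁ − P₂V₂)/(γ−1) = (8868 − 7001)/0.4 = 4668 J.
After step 1: P = 278.9 kPa, V = 25.1 L, T = 450 K.
Step 2 (isobaric): W = PΔV = (278.9 kPa)(9.99 − 25.1 L) = -4215 J.
W_total = 4668 − 4215 = 452.9 J.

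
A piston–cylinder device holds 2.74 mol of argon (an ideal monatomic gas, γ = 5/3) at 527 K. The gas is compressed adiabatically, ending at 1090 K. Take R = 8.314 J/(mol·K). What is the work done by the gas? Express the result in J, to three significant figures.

W ≈ -19200 J

Adiabatic ⇒ Q = 0, so W_by = −ΔU = nCᵥ(T₁ − T₂).
Cᵥ = 3R/2 = 12.47 J/(mol·K).
W = (2.74)(12.47)(527 − 1090) = -19238 J.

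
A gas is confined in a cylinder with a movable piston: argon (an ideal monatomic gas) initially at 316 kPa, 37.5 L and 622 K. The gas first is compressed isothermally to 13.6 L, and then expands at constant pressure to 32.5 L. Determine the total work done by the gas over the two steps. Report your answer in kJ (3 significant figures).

W_total ≈ 4.45 kJ

Step 1 (isothermal): W = P₁V₁ ln(V₂/V₁) = (11850) ln(13.6/37.5) = -12019 J.
After step 1: P = 871.3 kPa, V = 13.6 L, T = 622 K.
Step 2 (isobaric): W = PΔV = (871.3 kPa)(32.5 − 13.6 L) = 16468 J.
W_total = -12019 + 16468 = 4449 J.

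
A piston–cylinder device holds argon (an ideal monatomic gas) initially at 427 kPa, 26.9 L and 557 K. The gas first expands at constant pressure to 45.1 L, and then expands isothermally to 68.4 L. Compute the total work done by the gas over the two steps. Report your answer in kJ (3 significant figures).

Step 1 (isobaric): W = PΔV = (427 kPa)(45.1 − 26.9 L) = 7771 J.
After step 1: P = 427 kPa, V = 45.1 L, T = 933.9 K.
Step 2 (isothermal): W = P₁V₁ ln(V₂/V₁) = (19258) ln(68.4/45.1) = 8021 J.
W_total = 7771 + 8021 = 15792 J.

W_total ≈ 15.8 kJ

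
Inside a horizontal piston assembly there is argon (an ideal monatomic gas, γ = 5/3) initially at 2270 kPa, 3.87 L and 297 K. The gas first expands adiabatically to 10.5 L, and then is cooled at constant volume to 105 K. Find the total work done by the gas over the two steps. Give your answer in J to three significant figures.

Step 1 (adiabatic): W = (P₁V₁ − P₂V₂)/(γ−1) = (8785 − 4516)/0.667 = 6403 J.
Step 2 (isochoric): W = 0 (constant volume).
W_total = 6403 + 0 = 6403 J.

W_total ≈ 6400 J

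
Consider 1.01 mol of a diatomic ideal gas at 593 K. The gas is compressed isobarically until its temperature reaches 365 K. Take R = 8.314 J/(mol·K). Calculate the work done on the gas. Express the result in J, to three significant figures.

W ≈ 1910 J

Isobaric: W = P ΔV = nR ΔT.
W = (1.01)(8.314)(365 − 593) = -1915 J.
Work on gas = −W_by = 1915 J.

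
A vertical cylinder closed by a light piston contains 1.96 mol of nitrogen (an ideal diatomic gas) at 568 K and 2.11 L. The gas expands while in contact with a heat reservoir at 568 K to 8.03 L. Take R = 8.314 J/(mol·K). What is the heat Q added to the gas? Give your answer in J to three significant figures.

Isothermal ⇒ ΔU = 0, so Q = W = nRT ln(V₂/V₁).
Q = (1.96)(8.314)(568) ln(8.03/2.11) = 9256 × 1.336 = 12370 J.

Q ≈ 12400 J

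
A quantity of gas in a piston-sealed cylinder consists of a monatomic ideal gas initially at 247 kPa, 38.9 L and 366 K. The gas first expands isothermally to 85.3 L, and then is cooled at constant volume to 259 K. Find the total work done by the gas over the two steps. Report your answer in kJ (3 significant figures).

Step 1 (isothermal): W = P₁V₁ ln(V₂/V₁) = (9608) ln(85.3/38.9) = 7544 J.
Step 2 (isochoric): W = 0 (constant volume).
W_total = 7544 + 0 = 7544 J.

W_total ≈ 7.54 kJ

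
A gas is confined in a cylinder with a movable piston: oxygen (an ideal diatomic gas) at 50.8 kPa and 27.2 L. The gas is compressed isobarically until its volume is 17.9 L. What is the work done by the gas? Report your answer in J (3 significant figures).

Isobaric: W = P ΔV.
W = (50.8 kPa)(17.9 − 27.2 L) = (50.8)(-9.3) = -472.4 J.

W ≈ -472 J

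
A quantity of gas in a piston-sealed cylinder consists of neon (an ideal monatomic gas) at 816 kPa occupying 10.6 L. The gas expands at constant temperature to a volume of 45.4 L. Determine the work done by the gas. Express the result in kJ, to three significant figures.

W ≈ 12.6 kJ

Isothermal: W = nRT ln(V₂/V₁) = P₁V₁ ln(V₂/V₁).
P₁V₁ = (816 kPa)(10.6 L) = 8650 J.
W = 8650 × ln(45.4/10.6) = 8650 × 1.455
W_by_gas = 12582 J.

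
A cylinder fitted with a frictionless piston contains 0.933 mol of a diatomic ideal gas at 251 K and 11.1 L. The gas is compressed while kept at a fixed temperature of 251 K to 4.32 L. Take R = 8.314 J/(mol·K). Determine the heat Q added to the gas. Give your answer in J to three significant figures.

Q ≈ -1840 J

Isothermal ⇒ ΔU = 0, so Q = W = nRT ln(V₂/V₁).
Q = (0.933)(8.314)(251) ln(4.32/11.1) = 1947 × -0.9437 = -1837 J.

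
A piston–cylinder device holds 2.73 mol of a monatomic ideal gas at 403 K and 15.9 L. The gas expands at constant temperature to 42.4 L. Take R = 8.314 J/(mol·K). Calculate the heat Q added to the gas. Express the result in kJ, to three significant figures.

Isothermal ⇒ ΔU = 0, so Q = W = nRT ln(V₂/V₁).
Q = (2.73)(8.314)(403) ln(42.4/15.9) = 9147 × 0.9808 = 8972 J.

Q ≈ 8.97 kJ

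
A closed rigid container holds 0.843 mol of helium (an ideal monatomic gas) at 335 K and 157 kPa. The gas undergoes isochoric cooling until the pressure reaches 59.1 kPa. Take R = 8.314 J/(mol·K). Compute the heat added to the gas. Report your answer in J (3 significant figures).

Q ≈ -2200 J

Constant volume ⇒ W = 0, so Q = ΔU = nCᵥΔT with Cᵥ = 3R/2 = 12.47 J/(mol·K).
At constant V, T₂/T₁ = P₂/P₁ ⇒ ΔT = T₁(P₂/P₁ − 1) = 335·(59.1/157 − 1) = -208.9 K.
ΔU = (0.843)(12.47)(-208.9) = -2196 J.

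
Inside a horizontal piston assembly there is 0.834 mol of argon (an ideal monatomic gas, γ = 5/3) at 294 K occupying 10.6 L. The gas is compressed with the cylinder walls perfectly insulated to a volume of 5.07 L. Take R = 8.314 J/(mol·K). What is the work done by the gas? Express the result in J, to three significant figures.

W ≈ -1940 J

Adiabatic: TV^(γ−1) = const with γ = 5/3.
T₂ = T₁ (V₁/V₂)^(γ−1) = 294 × (10.6/5.07)^0.667 = 294 × 1.635 = 480.7 K.
W_by = nCᵥ(T₁ − T₂) = (0.834)(12.47)(294 − 480.7) = -1942 J.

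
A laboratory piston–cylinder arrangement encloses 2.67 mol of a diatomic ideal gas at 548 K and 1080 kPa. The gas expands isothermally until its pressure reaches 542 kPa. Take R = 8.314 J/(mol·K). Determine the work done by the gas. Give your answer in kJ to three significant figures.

W ≈ 8.39 kJ

Isothermal process: W = nRT ln(V₂/V₁) = nRT ln(P₁/P₂).
W = (2.67)(8.314)(548) × ln(1080/542)
  = 12165 × ln(1.993) = 12165 × 0.6895
W_by_gas = 8387 J.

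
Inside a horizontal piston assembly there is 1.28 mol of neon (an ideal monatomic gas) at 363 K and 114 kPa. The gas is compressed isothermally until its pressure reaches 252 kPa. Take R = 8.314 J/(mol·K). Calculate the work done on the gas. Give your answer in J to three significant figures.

W ≈ 3060 J

Isothermal process: W = nRT ln(V₂/V₁) = nRT ln(P₁/P₂).
W = (1.28)(8.314)(363) × ln(114/252)
  = 3863 × ln(0.4524) = 3863 × -0.7932
W_by_gas = -3064 J; work on gas = −W_by = 3064 J.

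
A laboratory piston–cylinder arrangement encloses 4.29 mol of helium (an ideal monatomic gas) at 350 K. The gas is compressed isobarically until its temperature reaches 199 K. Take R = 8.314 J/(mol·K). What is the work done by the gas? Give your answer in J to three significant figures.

Isobaric: W = P ΔV = nR ΔT.
W = (4.29)(8.314)(199 − 350) = -5386 J.

W ≈ -5390 J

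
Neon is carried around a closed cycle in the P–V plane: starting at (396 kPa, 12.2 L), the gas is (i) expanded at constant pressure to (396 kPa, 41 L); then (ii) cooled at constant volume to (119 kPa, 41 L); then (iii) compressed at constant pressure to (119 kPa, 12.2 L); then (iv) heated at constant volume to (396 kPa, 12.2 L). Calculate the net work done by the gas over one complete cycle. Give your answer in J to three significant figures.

Constant-volume legs do no work.
W(i) = (396)(41 − 12.2) = 11405 J; W(iii) = (119)(12.2 − 41) = -3427 J.
W_net = 11405 − 3427 = 7978 J (the clockwise enclosed area).

W_net ≈ 7980 J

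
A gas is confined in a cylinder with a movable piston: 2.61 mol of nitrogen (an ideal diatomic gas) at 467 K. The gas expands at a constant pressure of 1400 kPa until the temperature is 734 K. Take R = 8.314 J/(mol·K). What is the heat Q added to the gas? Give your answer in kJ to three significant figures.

Q ≈ 20.3 kJ

Isobaric: W = nRΔT = (2.61)(8.314)(267) = 5794 J.
ΔU = nCᵥΔT with Cᵥ = 5R/2: ΔU = (2.61)(20.79)(267) = 14484 J.
Q = ΔU + W = 14484 + 5794 = 20278 J.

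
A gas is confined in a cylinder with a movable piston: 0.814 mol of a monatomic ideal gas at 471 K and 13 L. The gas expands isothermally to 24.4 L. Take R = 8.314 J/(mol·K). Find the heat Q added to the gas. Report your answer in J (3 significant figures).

Isothermal ⇒ ΔU = 0, so Q = W = nRT ln(V₂/V₁).
Q = (0.814)(8.314)(471) ln(24.4/13) = 3188 × 0.6296 = 2007 J.

Q ≈ 2010 J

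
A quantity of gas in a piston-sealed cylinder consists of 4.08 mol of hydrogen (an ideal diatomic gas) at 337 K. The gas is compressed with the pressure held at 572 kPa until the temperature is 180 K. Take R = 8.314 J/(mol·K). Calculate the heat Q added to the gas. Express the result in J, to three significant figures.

Q ≈ -18600 J

Isobaric: W = nRΔT = (4.08)(8.314)(-157) = -5326 J.
ΔU = nCᵥΔT with Cᵥ = 5R/2: ΔU = (4.08)(20.79)(-157) = -13314 J.
Q = ΔU + W = -13314 − 5326 = -18640 J.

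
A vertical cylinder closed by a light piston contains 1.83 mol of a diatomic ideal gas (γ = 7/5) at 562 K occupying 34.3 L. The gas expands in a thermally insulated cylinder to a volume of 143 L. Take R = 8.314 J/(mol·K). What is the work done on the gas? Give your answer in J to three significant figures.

Adiabatic: TV^(γ−1) = const with γ = 7/5.
T₂ = T₁ (V₁/V₂)^(γ−1) = 562 × (34.3/143)^0.4 = 562 × 0.5649 = 317.5 K.
W_by = nCᵥ(T₁ − T₂) = (1.83)(20.79)(562 − 317.5) = 9301 J.
Work on gas = −W_by = -9301 J.

W ≈ -9300 J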